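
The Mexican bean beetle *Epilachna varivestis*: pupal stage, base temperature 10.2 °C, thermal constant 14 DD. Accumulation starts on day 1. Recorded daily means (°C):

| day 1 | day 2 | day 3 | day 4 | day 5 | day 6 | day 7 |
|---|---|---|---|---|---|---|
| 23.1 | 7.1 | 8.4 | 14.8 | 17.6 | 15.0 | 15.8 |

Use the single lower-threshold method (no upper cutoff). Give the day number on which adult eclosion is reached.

Daily DD above 10.2 °C: 12.9, 0.0, 0.0, 4.6, 7.4, 4.8, 5.6.
Cumulative: 12.9, 12.9, 12.9, 17.5, 24.9, 29.7, 35.3.
The total first reaches 14 DD on day 4.

day 4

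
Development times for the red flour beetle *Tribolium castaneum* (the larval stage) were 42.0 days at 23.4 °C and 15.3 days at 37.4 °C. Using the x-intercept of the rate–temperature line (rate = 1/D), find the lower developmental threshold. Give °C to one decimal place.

Linear rate model ⇒ the product D·(T − T_b) is constant across temperatures.
42.0·(23.4 − T_b) = 15.3·(37.4 − T_b)
T_b = (42.0·23.4 − 15.3·37.4) / (42.0 − 15.3) = 410.58 / 26.7 = 15.378 °C ≈ 15.4 °C.

15.4 °C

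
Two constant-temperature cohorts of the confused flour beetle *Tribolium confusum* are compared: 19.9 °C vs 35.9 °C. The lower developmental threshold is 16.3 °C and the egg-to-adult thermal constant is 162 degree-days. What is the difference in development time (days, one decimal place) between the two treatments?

36.7 days

At 19.9 °C: 162 / (19.9 − 16.3) = 162 / 3.6 = 45.000 d.
At 35.9 °C: 162 / (35.9 − 16.3) = 162 / 19.6 = 8.265 d.
Difference = |45.000 − 8.265| = 36.735 ≈ 36.7 days.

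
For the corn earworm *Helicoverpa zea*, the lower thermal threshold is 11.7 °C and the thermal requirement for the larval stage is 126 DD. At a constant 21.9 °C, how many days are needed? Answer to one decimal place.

Daily accumulation = 21.9 − 11.7 = 10.2 DD/day.
Duration = 126 / 10.2 = 12.353 ≈ 12.4 days.

12.4 days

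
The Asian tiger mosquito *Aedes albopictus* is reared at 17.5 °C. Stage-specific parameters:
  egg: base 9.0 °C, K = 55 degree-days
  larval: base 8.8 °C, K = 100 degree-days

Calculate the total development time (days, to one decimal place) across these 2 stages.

18.0 days

egg: 55 / (17.5 − 9.0) = 55 / 8.5 = 6.471 d.
larval: 100 / (17.5 − 8.8) = 100 / 8.7 = 11.494 d.
Sum = 17.965 ≈ 18.0 days.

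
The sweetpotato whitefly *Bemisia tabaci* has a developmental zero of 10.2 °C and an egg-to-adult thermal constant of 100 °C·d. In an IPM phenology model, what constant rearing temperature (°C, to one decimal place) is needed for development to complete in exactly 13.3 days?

Required daily accumulation = 100 / 13.3 = 7.519 DD/day.
T = T_base + 7.519 = 10.2 + 7.519 = 17.719 ≈ 17.7 °C.

17.7 °C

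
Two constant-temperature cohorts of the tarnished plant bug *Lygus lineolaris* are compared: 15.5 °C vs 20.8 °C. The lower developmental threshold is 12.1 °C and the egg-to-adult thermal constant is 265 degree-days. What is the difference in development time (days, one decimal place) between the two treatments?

At 15.5 °C: 265 / (15.5 − 12.1) = 265 / 3.4 = 77.941 d.
At 20.8 °C: 265 / (20.8 − 12.1) = 265 / 8.7 = 30.460 d.
Difference = |77.941 − 30.460| = 47.481 ≈ 47.5 days.

47.5 days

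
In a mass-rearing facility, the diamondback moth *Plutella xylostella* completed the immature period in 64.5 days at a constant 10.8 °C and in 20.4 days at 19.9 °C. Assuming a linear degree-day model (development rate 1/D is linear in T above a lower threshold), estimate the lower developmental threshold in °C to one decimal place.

6.6 °C

Linear rate model ⇒ the product D·(T − T_b) is constant across temperatures.
64.5·(10.8 − T_b) = 20.4·(19.9 − T_b)
T_b = (64.5·10.8 − 20.4·19.9) / (64.5 − 20.4) = 290.64 / 44.1 = 6.590 °C ≈ 6.6 °C.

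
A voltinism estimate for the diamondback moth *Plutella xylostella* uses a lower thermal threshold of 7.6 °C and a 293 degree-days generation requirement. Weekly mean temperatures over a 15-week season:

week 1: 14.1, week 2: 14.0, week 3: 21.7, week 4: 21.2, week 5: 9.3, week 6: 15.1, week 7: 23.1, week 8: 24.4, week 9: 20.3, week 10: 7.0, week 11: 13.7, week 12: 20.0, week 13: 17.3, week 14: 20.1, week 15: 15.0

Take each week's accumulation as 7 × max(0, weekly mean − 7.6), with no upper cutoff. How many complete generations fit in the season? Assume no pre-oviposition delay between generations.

3 generations

Weekly DD (7 × max(0, T̄ − 7.6)): 45.5, 44.8, 98.7, 95.2, 11.9, 52.5, 108.5, 117.6, 88.9, 0.0, 42.7, 86.8, 67.9, 87.5, 51.8.
Season total = 1000.3 DD.
Complete generations = ⌊1000.3 / 293⌋ = 3.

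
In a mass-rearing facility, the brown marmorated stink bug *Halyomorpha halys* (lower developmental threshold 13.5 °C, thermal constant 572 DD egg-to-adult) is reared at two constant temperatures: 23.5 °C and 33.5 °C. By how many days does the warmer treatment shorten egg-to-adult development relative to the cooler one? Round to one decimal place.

At 23.5 °C: 572 / (23.5 − 13.5) = 572 / 10.0 = 57.200 d.
At 33.5 °C: 572 / (33.5 − 13.5) = 572 / 20.0 = 28.600 d.
Difference = |57.200 − 28.600| = 28.600 ≈ 28.6 days.

28.6 days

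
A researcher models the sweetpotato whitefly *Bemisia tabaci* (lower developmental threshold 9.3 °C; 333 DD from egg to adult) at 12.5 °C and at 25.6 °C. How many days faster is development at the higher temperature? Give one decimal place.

At 12.5 °C: 333 / (12.5 − 9.3) = 333 / 3.2 = 104.063 d.
At 25.6 °C: 333 / (25.6 − 9.3) = 333 / 16.3 = 20.429 d.
Difference = |104.063 − 20.429| = 83.633 ≈ 83.6 days.

83.6 days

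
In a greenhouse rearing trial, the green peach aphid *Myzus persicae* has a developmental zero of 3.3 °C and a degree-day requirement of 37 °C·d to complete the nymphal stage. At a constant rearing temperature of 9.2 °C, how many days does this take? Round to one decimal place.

6.3 days

Daily accumulation = 9.2 − 3.3 = 5.9 DD/day.
Duration = 37 / 5.9 = 6.271 ≈ 6.3 days.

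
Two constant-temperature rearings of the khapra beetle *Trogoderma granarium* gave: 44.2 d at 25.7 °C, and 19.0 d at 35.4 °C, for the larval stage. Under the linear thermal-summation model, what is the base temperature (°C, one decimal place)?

18.4 °C

Linear rate model ⇒ the product D·(T − T_b) is constant across temperatures.
44.2·(25.7 − T_b) = 19.0·(35.4 − T_b)
T_b = (44.2·25.7 − 19.0·35.4) / (44.2 − 19.0) = 463.34 / 25.2 = 18.387 °C ≈ 18.4 °C.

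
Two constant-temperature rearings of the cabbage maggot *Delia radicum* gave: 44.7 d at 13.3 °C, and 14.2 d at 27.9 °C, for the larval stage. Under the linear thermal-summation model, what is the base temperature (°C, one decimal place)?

Linear rate model ⇒ the product D·(T − T_b) is constant across temperatures.
44.7·(13.3 − T_b) = 14.2·(27.9 − T_b)
T_b = (44.7·13.3 − 14.2·27.9) / (44.7 − 14.2) = 198.33 / 30.5 = 6.503 °C ≈ 6.5 °C.

6.5 °C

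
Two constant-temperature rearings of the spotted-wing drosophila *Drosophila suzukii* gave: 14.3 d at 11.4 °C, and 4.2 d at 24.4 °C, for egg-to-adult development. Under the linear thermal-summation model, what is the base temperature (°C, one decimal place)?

Linear rate model ⇒ the product D·(T − T_b) is constant across temperatures.
14.3·(11.4 − T_b) = 4.2·(24.4 − T_b)
T_b = (14.3·11.4 − 4.2·24.4) / (14.3 − 4.2) = 60.54 / 10.1 = 5.994 °C ≈ 6.0 °C.

6.0 °C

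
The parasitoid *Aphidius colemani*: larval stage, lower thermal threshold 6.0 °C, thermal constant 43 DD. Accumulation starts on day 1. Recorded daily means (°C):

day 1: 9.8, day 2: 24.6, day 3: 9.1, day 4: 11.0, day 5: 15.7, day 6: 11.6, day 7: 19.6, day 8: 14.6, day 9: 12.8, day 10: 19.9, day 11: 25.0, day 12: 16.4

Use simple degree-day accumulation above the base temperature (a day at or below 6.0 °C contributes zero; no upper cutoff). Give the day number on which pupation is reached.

day 6

Daily DD above 6.0 °C: 3.8, 18.6, 3.1, 5.0, 9.7, 5.6, 13.6, 8.6, 6.8, 13.9, 19.0, 10.4.
Cumulative: 3.8, 22.4, 25.5, 30.5, 40.2, 45.8, 59.4, 68.0, 74.8, 88.7, 107.7, 118.1.
The total first reaches 43 DD on day 6.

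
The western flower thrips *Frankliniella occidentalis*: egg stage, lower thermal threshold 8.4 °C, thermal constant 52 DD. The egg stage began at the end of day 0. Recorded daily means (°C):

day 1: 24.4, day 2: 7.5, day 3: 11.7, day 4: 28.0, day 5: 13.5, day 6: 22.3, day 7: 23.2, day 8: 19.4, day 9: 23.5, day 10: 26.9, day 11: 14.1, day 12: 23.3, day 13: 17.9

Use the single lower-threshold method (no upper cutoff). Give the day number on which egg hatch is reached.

day 6

Daily DD above 8.4 °C: 16.0, 0.0, 3.3, 19.6, 5.1, 13.9, 14.8, 11.0, 15.1, 18.5, 5.7, 14.9, 9.5.
Cumulative: 16.0, 16.0, 19.3, 38.9, 44.0, 57.9, 72.7, 83.7, 98.8, 117.3, 123.0, 137.9, 147.4.
The total first reaches 52 DD on day 6.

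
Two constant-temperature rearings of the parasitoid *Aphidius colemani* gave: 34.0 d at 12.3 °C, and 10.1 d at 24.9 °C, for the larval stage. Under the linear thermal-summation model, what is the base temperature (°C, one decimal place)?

Equal thermal constants: D₁(T₁ − T_b) = D₂(T₂ − T_b).
34.0·(12.3 − T_b) = 10.1·(24.9 − T_b)
T_b = (34.0·12.3 − 10.1·24.9) / (34.0 − 10.1) = 166.71 / 23.9 = 6.975 °C ≈ 7.0 °C.

7.0 °C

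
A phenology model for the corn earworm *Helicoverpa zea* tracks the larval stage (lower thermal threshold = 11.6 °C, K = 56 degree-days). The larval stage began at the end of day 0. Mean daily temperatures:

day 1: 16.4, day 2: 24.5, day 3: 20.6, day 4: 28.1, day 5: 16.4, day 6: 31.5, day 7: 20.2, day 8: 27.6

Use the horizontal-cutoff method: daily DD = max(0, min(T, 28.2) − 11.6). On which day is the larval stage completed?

day 6

Daily DD above 11.6 °C (capped at 16.6): 4.8, 12.9, 9.0, 16.5, 4.8, 16.6, 8.6, 16.0.
Cumulative: 4.8, 17.7, 26.7, 43.2, 48.0, 64.6, 73.2, 89.2.
The total first reaches 56 DD on day 6.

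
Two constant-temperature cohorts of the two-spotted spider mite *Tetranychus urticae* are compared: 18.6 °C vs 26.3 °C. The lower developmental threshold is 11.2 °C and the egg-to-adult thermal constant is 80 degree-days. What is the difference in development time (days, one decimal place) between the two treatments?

5.5 days

At 18.6 °C: 80 / (18.6 − 11.2) = 80 / 7.4 = 10.811 d.
At 26.3 °C: 80 / (26.3 − 11.2) = 80 / 15.1 = 5.298 d.
Difference = |10.811 − 5.298| = 5.513 ≈ 5.5 days.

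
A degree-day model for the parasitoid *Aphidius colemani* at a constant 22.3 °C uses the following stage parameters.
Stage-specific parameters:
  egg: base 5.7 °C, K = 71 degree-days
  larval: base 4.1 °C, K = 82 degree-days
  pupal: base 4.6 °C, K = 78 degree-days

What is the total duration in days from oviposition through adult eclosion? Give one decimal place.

egg: 71 / (22.3 − 5.7) = 71 / 16.6 = 4.277 d.
larval: 82 / (22.3 − 4.1) = 82 / 18.2 = 4.505 d.
pupal: 78 / (22.3 − 4.6) = 78 / 17.7 = 4.407 d.
Sum = 13.189 ≈ 13.2 days.

13.2 days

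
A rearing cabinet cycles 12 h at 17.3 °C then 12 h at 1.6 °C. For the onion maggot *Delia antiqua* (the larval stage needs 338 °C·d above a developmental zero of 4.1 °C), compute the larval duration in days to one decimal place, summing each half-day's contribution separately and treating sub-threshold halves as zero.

51.2 days

Day half: max(0, 17.3 − 4.1) × 0.5 = 13.2 × 0.5 = 6.60 DD.
Night half: max(0, 1.6 − 4.1) × 0.5 = 0.0 × 0.5 = 0.00 DD.
Per 24 h: 6.60 DD/day.
Duration = 338 / 6.60 = 51.212 ≈ 51.2 days.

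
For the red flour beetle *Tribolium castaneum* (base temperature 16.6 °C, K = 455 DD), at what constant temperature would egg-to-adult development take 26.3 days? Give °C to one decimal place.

Required daily accumulation = 455 / 26.3 = 17.300 DD/day.
T = T_base + 17.300 = 16.6 + 17.300 = 33.900 ≈ 33.9 °C.

33.9 °C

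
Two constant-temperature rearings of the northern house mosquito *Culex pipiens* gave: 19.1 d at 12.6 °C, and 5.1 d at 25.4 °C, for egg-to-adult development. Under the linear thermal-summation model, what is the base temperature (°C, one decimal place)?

7.9 °C

Equal thermal constants: D₁(T₁ − T_b) = D₂(T₂ − T_b).
19.1·(12.6 − T_b) = 5.1·(25.4 − T_b)
T_b = (19.1·12.6 − 5.1·25.4) / (19.1 − 5.1) = 111.12 / 14.0 = 7.937 °C ≈ 7.9 °C.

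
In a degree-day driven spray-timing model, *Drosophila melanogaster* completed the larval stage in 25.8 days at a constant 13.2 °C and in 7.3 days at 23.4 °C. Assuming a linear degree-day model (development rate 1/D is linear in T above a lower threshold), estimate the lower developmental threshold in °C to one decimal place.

Under the model K = D·(T − T_b), so D₁·(T₁ − T_b) = D₂·(T₂ − T_b).
25.8·(13.2 − T_b) = 7.3·(23.4 − T_b)
T_b = (25.8·13.2 − 7.3·23.4) / (25.8 − 7.3) = 169.74 / 18.5 = 9.175 °C ≈ 9.2 °C.

9.2 °C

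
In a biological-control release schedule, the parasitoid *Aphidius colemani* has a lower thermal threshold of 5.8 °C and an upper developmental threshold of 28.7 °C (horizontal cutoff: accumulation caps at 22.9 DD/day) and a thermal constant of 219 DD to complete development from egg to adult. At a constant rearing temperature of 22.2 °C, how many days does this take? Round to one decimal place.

13.4 days

Daily accumulation = 22.2 − 5.8 = 16.4 DD/day.
Duration = 219 / 16.4 = 13.354 ≈ 13.4 days.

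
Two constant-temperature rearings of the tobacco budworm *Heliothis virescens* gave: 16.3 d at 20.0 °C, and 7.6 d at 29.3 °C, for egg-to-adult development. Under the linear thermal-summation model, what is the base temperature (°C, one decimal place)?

Under the model K = D·(T − T_b), so D₁·(T₁ − T_b) = D₂·(T₂ − T_b).
16.3·(20.0 − T_b) = 7.6·(29.3 − T_b)
T_b = (16.3·20.0 − 7.6·29.3) / (16.3 − 7.6) = 103.32 / 8.7 = 11.876 °C ≈ 11.9 °C.

11.9 °C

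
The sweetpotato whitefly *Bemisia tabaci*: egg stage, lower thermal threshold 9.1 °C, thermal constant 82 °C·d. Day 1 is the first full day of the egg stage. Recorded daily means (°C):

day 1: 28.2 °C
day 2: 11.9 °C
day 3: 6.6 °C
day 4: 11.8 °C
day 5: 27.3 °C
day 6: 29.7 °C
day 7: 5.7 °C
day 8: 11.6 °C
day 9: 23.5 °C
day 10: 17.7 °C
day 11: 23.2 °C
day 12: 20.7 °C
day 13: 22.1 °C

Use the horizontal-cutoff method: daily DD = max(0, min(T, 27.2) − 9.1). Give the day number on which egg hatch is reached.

Daily DD above 9.1 °C (capped at 18.1): 18.1, 2.8, 0.0, 2.7, 18.1, 18.1, 0.0, 2.5, 14.4, 8.6, 14.1, 11.6, 13.0.
Cumulative: 18.1, 20.9, 20.9, 23.6, 41.7, 59.8, 59.8, 62.3, 76.7, 85.3, 99.4, 111.0, 124.0.
The total first reaches 82 DD on day 10.

day 10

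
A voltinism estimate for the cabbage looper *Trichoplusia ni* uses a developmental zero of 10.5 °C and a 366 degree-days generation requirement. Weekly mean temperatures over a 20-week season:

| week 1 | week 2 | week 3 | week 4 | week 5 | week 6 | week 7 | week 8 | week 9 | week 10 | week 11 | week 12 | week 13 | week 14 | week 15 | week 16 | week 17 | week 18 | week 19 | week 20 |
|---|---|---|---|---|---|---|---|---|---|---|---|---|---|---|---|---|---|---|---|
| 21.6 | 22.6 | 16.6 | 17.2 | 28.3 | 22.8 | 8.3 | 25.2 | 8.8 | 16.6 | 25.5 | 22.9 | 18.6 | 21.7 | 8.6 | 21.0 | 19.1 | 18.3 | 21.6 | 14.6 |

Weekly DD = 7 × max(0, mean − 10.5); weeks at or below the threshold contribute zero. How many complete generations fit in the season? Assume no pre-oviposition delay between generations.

3 generations

Weekly DD (7 × max(0, T̄ − 10.5)): 77.7, 84.7, 42.7, 46.9, 124.6, 86.1, 0.0, 102.9, 0.0, 42.7, 105.0, 86.8, 56.7, 78.4, 0.0, 73.5, 60.2, 54.6, 77.7, 28.7.
Season total = 1229.9 DD.
Complete generations = ⌊1229.9 / 366⌋ = 3.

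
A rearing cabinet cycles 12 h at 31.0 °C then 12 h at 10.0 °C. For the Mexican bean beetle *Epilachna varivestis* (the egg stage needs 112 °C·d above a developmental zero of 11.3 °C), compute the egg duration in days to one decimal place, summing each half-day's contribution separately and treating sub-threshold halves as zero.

Day half: max(0, 31.0 − 11.3) × 0.5 = 19.7 × 0.5 = 9.85 DD.
Night half: max(0, 10.0 − 11.3) × 0.5 = 0.0 × 0.5 = 0.00 DD.
Per 24 h: 9.85 DD/day.
Duration = 112 / 9.85 = 11.371 ≈ 11.4 days.

11.4 days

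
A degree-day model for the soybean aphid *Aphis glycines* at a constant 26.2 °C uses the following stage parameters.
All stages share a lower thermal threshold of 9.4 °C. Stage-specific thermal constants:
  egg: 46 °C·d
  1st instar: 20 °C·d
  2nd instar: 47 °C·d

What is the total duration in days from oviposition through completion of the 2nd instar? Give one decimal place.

Daily accumulation at 26.2 °C = 26.2 − 9.4 = 16.8 DD/day.
Total K = 46 + 20 + 47 = 113 DD.
Total duration = 113 / 16.8 = 6.726 ≈ 6.7 days.

6.7 days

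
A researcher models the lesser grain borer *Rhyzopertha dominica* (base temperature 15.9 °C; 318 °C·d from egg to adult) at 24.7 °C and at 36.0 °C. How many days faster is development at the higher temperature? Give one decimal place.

20.3 days

At 24.7 °C: 318 / (24.7 − 15.9) = 318 / 8.8 = 36.136 d.
At 36.0 °C: 318 / (36.0 − 15.9) = 318 / 20.1 = 15.821 d.
Difference = |36.136 − 15.821| = 20.315 ≈ 20.3 days.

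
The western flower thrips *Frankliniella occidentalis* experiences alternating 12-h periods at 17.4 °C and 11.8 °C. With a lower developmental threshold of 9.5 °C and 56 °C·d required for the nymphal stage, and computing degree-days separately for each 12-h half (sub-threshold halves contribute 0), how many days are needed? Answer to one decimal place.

Day half: max(0, 17.4 − 9.5) × 0.5 = 7.9 × 0.5 = 3.95 DD.
Night half: max(0, 11.8 − 9.5) × 0.5 = 2.3 × 0.5 = 1.15 DD.
Per 24 h: 5.10 DD/day.
Duration = 56 / 5.10 = 10.980 ≈ 11.0 days.

11.0 days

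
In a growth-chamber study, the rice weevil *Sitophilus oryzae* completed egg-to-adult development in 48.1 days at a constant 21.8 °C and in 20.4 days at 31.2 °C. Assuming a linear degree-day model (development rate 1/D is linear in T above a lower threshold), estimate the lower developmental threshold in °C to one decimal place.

14.9 °C

Under the model K = D·(T − T_b), so D₁·(T₁ − T_b) = D₂·(T₂ − T_b).
48.1·(21.8 − T_b) = 20.4·(31.2 − T_b)
T_b = (48.1·21.8 − 20.4·31.2) / (48.1 − 20.4) = 412.10 / 27.7 = 14.877 °C ≈ 14.9 °C.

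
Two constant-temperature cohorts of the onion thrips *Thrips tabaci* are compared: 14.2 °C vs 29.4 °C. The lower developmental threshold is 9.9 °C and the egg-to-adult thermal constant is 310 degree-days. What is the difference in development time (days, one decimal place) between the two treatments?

At 14.2 °C: 310 / (14.2 − 9.9) = 310 / 4.3 = 72.093 d.
At 29.4 °C: 310 / (29.4 − 9.9) = 310 / 19.5 = 15.897 d.
Difference = |72.093 − 15.897| = 56.196 ≈ 56.2 days.

56.2 days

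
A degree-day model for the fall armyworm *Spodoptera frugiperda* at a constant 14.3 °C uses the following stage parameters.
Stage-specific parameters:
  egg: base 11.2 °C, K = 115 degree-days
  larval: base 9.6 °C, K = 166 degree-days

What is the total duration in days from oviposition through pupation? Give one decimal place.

72.4 days

egg: 115 / (14.3 − 11.2) = 115 / 3.1 = 37.097 d.
larval: 166 / (14.3 − 9.6) = 166 / 4.7 = 35.319 d.
Sum = 72.416 ≈ 72.4 days.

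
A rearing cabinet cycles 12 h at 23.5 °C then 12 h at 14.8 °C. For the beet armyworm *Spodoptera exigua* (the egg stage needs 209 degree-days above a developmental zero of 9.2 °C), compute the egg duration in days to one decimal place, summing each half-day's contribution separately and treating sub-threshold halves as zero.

Day half: max(0, 23.5 − 9.2) × 0.5 = 14.3 × 0.5 = 7.15 DD.
Night half: max(0, 14.8 − 9.2) × 0.5 = 5.6 × 0.5 = 2.80 DD.
Per 24 h: 9.95 DD/day.
Duration = 209 / 9.95 = 21.005 ≈ 21.0 days.

21.0 days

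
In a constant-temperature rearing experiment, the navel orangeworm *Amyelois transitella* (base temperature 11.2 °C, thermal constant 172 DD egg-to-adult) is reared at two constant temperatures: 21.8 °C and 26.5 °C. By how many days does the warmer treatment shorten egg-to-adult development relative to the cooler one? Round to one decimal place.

At 21.8 °C: 172 / (21.8 − 11.2) = 172 / 10.6 = 16.226 d.
At 26.5 °C: 172 / (26.5 − 11.2) = 172 / 15.3 = 11.242 d.
Difference = |16.226 − 11.242| = 4.985 ≈ 5.0 days.

5.0 days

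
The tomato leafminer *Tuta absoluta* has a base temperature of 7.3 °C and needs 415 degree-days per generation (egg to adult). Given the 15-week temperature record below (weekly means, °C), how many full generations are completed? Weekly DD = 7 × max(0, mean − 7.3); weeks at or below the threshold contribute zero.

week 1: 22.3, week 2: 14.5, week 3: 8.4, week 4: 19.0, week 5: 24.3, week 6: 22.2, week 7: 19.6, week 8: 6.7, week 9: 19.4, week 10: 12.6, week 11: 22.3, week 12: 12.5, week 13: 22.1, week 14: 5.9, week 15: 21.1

2 generations

Weekly DD (7 × max(0, T̄ − 7.3)): 105.0, 50.4, 7.7, 81.9, 119.0, 104.3, 86.1, 0.0, 84.7, 37.1, 105.0, 36.4, 103.6, 0.0, 96.6.
Season total = 1017.8 DD.
Complete generations = ⌊1017.8 / 415⌋ = 2.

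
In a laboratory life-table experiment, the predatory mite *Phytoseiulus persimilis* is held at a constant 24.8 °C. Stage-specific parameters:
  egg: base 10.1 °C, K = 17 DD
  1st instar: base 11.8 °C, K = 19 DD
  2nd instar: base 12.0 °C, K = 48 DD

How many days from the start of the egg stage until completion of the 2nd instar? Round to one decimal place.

6.4 days

egg: 17 / (24.8 − 10.1) = 17 / 14.7 = 1.156 d.
1st instar: 19 / (24.8 − 11.8) = 19 / 13.0 = 1.462 d.
2nd instar: 48 / (24.8 − 12.0) = 48 / 12.8 = 3.750 d.
Sum = 6.368 ≈ 6.4 days.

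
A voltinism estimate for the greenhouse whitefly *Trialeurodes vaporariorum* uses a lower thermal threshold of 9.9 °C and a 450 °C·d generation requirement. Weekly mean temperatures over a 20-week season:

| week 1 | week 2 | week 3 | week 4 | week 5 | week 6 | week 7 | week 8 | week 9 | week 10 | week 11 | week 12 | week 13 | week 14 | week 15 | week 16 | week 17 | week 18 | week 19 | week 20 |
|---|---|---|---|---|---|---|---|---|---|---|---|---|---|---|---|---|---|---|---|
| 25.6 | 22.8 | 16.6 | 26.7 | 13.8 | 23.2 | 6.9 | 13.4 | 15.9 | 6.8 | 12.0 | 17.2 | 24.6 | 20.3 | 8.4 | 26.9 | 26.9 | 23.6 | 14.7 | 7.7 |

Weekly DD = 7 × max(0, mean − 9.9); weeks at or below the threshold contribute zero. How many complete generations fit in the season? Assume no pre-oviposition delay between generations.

Weekly DD (7 × max(0, T̄ − 9.9)): 109.9, 90.3, 46.9, 117.6, 27.3, 93.1, 0.0, 24.5, 42.0, 0.0, 14.7, 51.1, 102.9, 72.8, 0.0, 119.0, 119.0, 95.9, 33.6, 0.0.
Season total = 1160.6 DD.
Complete generations = ⌊1160.6 / 450⌋ = 2.

2 generations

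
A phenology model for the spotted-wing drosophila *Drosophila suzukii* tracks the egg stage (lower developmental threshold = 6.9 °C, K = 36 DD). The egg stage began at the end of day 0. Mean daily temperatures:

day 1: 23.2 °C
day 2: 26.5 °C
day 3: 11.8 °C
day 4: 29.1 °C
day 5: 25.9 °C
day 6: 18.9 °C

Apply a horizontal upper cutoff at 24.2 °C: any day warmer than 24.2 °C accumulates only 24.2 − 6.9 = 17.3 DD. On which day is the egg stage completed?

day 3

Daily DD above 6.9 °C (capped at 17.3): 16.3, 17.3, 4.9, 17.3, 17.3, 12.0.
Cumulative: 16.3, 33.6, 38.5, 55.8, 73.1, 85.1.
The total first reaches 36 DD on day 3.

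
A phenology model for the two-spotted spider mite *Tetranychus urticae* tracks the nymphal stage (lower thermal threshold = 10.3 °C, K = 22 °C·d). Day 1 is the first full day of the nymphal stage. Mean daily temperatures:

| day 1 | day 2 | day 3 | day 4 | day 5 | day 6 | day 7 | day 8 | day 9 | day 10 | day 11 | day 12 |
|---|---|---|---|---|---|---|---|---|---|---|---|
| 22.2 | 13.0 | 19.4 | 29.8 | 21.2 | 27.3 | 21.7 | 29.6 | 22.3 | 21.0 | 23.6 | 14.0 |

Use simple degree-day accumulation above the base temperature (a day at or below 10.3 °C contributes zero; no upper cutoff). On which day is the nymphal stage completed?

day 3

Daily DD above 10.3 °C: 11.9, 2.7, 9.1, 19.5, 10.9, 17.0, 11.4, 19.3, 12.0, 10.7, 13.3, 3.7.
Cumulative: 11.9, 14.6, 23.7, 43.2, 54.1, 71.1, 82.5, 101.8, 113.8, 124.5, 137.8, 141.5.
The total first reaches 22 DD on day 3.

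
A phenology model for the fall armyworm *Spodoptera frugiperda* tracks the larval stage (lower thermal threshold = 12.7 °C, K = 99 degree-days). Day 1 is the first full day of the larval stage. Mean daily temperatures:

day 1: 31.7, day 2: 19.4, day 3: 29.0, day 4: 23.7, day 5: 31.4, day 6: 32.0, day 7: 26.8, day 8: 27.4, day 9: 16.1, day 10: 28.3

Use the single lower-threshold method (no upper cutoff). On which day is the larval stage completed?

day 7

Daily DD above 12.7 °C: 19.0, 6.7, 16.3, 11.0, 18.7, 19.3, 14.1, 14.7, 3.4, 15.6.
Cumulative: 19.0, 25.7, 42.0, 53.0, 71.7, 91.0, 105.1, 119.8, 123.2, 138.8.
The total first reaches 99 DD on day 7.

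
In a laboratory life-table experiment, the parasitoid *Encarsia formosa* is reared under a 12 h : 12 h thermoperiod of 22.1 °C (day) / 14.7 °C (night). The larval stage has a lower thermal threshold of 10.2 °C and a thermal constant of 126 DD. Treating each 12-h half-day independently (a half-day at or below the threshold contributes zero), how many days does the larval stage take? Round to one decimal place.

15.4 days

Day half: max(0, 22.1 − 10.2) × 0.5 = 11.9 × 0.5 = 5.95 DD.
Night half: max(0, 14.7 − 10.2) × 0.5 = 4.5 × 0.5 = 2.25 DD.
Per 24 h: 8.20 DD/day.
Duration = 126 / 8.20 = 15.366 ≈ 15.4 days.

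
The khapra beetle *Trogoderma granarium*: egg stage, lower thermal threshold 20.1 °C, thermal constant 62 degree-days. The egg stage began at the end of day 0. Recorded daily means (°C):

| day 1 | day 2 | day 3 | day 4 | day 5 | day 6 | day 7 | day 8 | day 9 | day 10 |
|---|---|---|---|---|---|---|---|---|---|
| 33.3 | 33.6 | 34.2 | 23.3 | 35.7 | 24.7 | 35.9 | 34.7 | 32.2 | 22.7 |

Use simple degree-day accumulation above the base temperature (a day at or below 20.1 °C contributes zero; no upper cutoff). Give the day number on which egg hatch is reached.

day 6

Daily DD above 20.1 °C: 13.2, 13.5, 14.1, 3.2, 15.6, 4.6, 15.8, 14.6, 12.1, 2.6.
Cumulative: 13.2, 26.7, 40.8, 44.0, 59.6, 64.2, 80.0, 94.6, 106.7, 109.3.
The total first reaches 62 DD on day 6.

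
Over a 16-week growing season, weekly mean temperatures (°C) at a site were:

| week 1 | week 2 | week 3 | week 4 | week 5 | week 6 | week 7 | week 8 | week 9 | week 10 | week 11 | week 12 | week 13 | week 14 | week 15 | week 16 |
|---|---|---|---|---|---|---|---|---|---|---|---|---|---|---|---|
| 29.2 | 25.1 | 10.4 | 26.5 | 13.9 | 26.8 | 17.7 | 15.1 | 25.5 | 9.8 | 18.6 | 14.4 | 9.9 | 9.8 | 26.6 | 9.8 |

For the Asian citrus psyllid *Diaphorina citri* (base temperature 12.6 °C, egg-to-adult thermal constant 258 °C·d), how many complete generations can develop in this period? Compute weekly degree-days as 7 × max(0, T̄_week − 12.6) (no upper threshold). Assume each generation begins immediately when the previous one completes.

Weekly DD (7 × max(0, T̄ − 12.6)): 116.2, 87.5, 0.0, 97.3, 9.1, 99.4, 35.7, 17.5, 90.3, 0.0, 42.0, 12.6, 0.0, 0.0, 98.0, 0.0.
Season total = 705.6 DD.
Complete generations = ⌊705.6 / 258⌋ = 2.

2 generations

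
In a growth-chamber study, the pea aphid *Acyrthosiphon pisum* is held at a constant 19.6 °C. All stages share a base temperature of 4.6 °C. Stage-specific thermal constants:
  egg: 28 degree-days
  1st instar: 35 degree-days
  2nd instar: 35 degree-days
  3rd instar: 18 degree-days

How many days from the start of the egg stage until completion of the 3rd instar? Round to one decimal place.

7.7 days

Daily accumulation at 19.6 °C = 19.6 − 4.6 = 15.0 DD/day.
Total K = 28 + 35 + 35 + 18 = 116 DD.
Total duration = 116 / 15.0 = 7.733 ≈ 7.7 days.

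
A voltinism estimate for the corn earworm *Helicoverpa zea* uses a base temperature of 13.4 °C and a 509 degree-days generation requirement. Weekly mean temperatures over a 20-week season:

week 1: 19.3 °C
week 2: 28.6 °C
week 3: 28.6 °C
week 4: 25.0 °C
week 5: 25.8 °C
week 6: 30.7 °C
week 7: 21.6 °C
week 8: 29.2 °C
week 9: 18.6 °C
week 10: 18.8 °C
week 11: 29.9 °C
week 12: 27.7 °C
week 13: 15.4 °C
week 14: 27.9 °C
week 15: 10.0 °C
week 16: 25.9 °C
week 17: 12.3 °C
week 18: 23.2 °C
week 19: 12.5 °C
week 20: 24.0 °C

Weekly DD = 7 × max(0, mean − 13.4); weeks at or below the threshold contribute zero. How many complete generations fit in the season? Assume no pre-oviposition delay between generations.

2 generations

Weekly DD (7 × max(0, T̄ − 13.4)): 41.3, 106.4, 106.4, 81.2, 86.8, 121.1, 57.4, 110.6, 36.4, 37.8, 115.5, 100.1, 14.0, 101.5, 0.0, 87.5, 0.0, 68.6, 0.0, 74.2.
Season total = 1346.8 DD.
Complete generations = ⌊1346.8 / 509⌋ = 2.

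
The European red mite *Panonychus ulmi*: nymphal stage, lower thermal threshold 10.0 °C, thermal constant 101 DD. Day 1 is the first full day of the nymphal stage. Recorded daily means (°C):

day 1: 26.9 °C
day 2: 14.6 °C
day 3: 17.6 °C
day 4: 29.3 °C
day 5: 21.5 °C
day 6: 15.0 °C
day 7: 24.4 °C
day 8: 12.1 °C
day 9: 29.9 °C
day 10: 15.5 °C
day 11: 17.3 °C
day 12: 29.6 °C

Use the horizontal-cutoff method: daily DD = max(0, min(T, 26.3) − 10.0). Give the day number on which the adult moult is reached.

Daily DD above 10.0 °C (capped at 16.3): 16.3, 4.6, 7.6, 16.3, 11.5, 5.0, 14.4, 2.1, 16.3, 5.5, 7.3, 16.3.
Cumulative: 16.3, 20.9, 28.5, 44.8, 56.3, 61.3, 75.7, 77.8, 94.1, 99.6, 106.9, 123.2.
The total first reaches 101 DD on day 11.

day 11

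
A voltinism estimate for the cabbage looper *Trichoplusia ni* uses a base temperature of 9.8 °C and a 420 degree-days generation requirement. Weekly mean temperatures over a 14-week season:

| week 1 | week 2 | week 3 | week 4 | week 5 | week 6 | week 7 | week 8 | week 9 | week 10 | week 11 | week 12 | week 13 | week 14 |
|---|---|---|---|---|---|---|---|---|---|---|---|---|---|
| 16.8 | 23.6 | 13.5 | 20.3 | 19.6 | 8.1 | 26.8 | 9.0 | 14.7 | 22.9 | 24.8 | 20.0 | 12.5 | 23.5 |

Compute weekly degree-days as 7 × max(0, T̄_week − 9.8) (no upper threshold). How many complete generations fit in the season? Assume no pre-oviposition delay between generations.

2 generations

Weekly DD (7 × max(0, T̄ − 9.8)): 49.0, 96.6, 25.9, 73.5, 68.6, 0.0, 119.0, 0.0, 34.3, 91.7, 105.0, 71.4, 18.9, 95.9.
Season total = 849.8 DD.
Complete generations = ⌊849.8 / 420⌋ = 2.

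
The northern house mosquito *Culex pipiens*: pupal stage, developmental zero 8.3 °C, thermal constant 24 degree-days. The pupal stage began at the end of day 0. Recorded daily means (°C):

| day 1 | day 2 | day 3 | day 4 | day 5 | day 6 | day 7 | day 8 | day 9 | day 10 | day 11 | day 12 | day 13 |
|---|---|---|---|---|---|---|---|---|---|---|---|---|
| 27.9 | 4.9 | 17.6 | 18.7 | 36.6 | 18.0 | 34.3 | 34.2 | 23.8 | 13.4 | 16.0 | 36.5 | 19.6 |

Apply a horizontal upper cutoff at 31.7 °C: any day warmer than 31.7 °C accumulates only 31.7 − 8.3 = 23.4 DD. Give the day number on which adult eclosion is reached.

day 3

Daily DD above 8.3 °C (capped at 23.4): 19.6, 0.0, 9.3, 10.4, 23.4, 9.7, 23.4, 23.4, 15.5, 5.1, 7.7, 23.4, 11.3.
Cumulative: 19.6, 19.6, 28.9, 39.3, 62.7, 72.4, 95.8, 119.2, 134.7, 139.8, 147.5, 170.9, 182.2.
The total first reaches 24 DD on day 3.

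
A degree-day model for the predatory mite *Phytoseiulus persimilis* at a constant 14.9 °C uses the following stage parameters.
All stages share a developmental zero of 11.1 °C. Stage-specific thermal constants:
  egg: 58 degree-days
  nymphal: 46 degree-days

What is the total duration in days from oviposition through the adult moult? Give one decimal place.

Daily accumulation at 14.9 °C = 14.9 − 11.1 = 3.8 DD/day.
Total K = 58 + 46 = 104 DD.
Total duration = 104 / 3.8 = 27.368 ≈ 27.4 days.

27.4 days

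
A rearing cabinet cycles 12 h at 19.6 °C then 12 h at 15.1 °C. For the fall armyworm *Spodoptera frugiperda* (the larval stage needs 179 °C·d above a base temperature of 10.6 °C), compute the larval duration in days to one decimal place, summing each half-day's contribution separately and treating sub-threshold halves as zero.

Day half: max(0, 19.6 − 10.6) × 0.5 = 9.0 × 0.5 = 4.50 DD.
Night half: max(0, 15.1 − 10.6) × 0.5 = 4.5 × 0.5 = 2.25 DD.
Per 24 h: 6.75 DD/day.
Duration = 179 / 6.75 = 26.519 ≈ 26.5 days.

26.5 days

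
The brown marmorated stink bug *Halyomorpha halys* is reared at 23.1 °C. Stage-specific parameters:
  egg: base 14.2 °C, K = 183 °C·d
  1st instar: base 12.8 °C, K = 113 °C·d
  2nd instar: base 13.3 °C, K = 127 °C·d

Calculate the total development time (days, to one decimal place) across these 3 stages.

egg: 183 / (23.1 − 14.2) = 183 / 8.9 = 20.562 d.
1st instar: 113 / (23.1 − 12.8) = 113 / 10.3 = 10.971 d.
2nd instar: 127 / (23.1 − 13.3) = 127 / 9.8 = 12.959 d.
Sum = 44.492 ≈ 44.5 days.

44.5 days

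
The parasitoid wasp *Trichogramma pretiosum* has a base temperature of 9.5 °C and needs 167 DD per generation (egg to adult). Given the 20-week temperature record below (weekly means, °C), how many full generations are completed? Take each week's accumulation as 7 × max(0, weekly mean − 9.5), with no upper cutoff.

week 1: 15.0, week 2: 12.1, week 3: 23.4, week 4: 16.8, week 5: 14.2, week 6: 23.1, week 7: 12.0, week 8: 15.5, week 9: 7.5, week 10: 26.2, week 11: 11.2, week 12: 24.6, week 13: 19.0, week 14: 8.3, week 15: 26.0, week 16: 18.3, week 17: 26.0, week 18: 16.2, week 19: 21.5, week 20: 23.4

Weekly DD (7 × max(0, T̄ − 9.5)): 38.5, 18.2, 97.3, 51.1, 32.9, 95.2, 17.5, 42.0, 0.0, 116.9, 11.9, 105.7, 66.5, 0.0, 115.5, 61.6, 115.5, 46.9, 84.0, 97.3.
Season total = 1214.5 DD.
Complete generations = ⌊1214.5 / 167⌋ = 7.

7 generations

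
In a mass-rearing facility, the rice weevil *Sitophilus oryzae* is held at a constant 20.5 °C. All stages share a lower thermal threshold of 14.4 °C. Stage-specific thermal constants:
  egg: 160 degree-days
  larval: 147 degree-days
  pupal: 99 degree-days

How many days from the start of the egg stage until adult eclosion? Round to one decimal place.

66.6 days

Daily accumulation at 20.5 °C = 20.5 − 14.4 = 6.1 DD/day.
Total K = 160 + 147 + 99 = 406 DD.
Total duration = 406 / 6.1 = 66.557 ≈ 66.6 days.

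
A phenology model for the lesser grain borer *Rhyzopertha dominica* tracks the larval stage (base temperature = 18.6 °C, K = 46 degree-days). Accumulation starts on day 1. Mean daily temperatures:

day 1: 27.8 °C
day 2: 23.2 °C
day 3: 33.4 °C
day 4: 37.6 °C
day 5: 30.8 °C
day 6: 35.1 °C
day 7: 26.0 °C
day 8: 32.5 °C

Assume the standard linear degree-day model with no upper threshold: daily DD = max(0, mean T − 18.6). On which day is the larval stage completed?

day 4

Daily DD above 18.6 °C: 9.2, 4.6, 14.8, 19.0, 12.2, 16.5, 7.4, 13.9.
Cumulative: 9.2, 13.8, 28.6, 47.6, 59.8, 76.3, 83.7, 97.6.
The total first reaches 46 DD on day 4.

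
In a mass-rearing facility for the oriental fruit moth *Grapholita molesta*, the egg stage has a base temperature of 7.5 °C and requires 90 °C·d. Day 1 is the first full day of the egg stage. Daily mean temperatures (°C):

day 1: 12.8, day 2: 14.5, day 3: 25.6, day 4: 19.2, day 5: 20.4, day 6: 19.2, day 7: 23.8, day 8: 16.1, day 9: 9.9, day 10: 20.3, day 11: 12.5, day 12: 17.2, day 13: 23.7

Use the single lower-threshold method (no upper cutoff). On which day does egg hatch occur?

day 8

Daily DD above 7.5 °C: 5.3, 7.0, 18.1, 11.7, 12.9, 11.7, 16.3, 8.6, 2.4, 12.8, 5.0, 9.7, 16.2.
Cumulative: 5.3, 12.3, 30.4, 42.1, 55.0, 66.7, 83.0, 91.6, 94.0, 106.8, 111.8, 121.5, 137.7.
The total first reaches 90 DD on day 8.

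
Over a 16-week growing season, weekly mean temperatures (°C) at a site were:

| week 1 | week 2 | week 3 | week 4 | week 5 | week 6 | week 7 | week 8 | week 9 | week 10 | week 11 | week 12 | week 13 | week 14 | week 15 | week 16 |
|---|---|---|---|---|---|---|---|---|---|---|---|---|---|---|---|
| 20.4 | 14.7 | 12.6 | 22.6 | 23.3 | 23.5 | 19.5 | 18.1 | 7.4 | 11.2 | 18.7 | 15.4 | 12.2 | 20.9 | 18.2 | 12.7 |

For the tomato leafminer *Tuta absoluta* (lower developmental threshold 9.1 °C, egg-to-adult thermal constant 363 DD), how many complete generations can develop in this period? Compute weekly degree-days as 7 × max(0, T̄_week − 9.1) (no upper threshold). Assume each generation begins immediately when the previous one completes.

Weekly DD (7 × max(0, T̄ − 9.1)): 79.1, 39.2, 24.5, 94.5, 99.4, 100.8, 72.8, 63.0, 0.0, 14.7, 67.2, 44.1, 21.7, 82.6, 63.7, 25.2.
Season total = 892.5 DD.
Complete generations = ⌊892.5 / 363⌋ = 2.

2 generations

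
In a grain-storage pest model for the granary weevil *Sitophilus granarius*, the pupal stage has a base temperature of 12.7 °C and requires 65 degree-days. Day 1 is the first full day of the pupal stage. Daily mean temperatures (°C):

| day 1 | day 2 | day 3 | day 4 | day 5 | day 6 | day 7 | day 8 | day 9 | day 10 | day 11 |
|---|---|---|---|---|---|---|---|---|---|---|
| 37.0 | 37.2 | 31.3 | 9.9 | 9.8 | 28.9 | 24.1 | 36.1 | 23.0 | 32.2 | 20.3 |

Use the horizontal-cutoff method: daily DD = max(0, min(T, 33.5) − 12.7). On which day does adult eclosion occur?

Daily DD above 12.7 °C (capped at 20.8): 20.8, 20.8, 18.6, 0.0, 0.0, 16.2, 11.4, 20.8, 10.3, 19.5, 7.6.
Cumulative: 20.8, 41.6, 60.2, 60.2, 60.2, 76.4, 87.8, 108.6, 118.9, 138.4, 146.0.
The total first reaches 65 DD on day 6.

day 6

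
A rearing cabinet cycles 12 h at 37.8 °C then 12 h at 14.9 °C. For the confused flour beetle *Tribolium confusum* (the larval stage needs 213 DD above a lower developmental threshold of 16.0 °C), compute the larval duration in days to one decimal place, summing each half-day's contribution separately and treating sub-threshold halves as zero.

Day half: max(0, 37.8 − 16.0) × 0.5 = 21.8 × 0.5 = 10.90 DD.
Night half: max(0, 14.9 − 16.0) × 0.5 = 0.0 × 0.5 = 0.00 DD.
Per 24 h: 10.90 DD/day.
Duration = 213 / 10.90 = 19.541 ≈ 19.5 days.

19.5 days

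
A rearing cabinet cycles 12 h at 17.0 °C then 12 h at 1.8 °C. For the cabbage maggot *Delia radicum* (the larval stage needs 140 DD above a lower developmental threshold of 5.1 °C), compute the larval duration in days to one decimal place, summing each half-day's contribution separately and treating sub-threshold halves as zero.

Day half: max(0, 17.0 − 5.1) × 0.5 = 11.9 × 0.5 = 5.95 DD.
Night half: max(0, 1.8 − 5.1) × 0.5 = 0.0 × 0.5 = 0.00 DD.
Per 24 h: 5.95 DD/day.
Duration = 140 / 5.95 = 23.529 ≈ 23.5 days.

23.5 days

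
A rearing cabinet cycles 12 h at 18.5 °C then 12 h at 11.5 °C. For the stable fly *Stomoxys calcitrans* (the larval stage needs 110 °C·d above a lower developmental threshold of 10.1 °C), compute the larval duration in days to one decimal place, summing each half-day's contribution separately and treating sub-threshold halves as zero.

22.4 days

Day half: max(0, 18.5 − 10.1) × 0.5 = 8.4 × 0.5 = 4.20 DD.
Night half: max(0, 11.5 − 10.1) × 0.5 = 1.4 × 0.5 = 0.70 DD.
Per 24 h: 4.90 DD/day.
Duration = 110 / 4.90 = 22.449 ≈ 22.4 days.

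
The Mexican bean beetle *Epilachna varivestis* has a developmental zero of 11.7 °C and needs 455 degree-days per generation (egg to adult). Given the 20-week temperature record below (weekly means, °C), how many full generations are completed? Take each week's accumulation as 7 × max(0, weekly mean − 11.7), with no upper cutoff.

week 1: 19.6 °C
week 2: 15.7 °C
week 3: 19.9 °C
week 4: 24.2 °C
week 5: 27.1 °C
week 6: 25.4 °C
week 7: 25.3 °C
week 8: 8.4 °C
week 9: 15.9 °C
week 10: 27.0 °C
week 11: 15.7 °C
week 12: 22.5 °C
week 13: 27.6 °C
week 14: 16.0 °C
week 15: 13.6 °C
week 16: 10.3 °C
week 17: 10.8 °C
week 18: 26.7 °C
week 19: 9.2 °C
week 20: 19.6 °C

Weekly DD (7 × max(0, T̄ − 11.7)): 55.3, 28.0, 57.4, 87.5, 107.8, 95.9, 95.2, 0.0, 29.4, 107.1, 28.0, 75.6, 111.3, 30.1, 13.3, 0.0, 0.0, 105.0, 0.0, 55.3.
Season total = 1082.2 DD.
Complete generations = ⌊1082.2 / 455⌋ = 2.

2 generations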